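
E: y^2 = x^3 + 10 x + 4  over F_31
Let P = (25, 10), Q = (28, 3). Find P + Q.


P != Q, so use the chord formula.
s = (y2 - y1) / (x2 - x1) = (24) / (3) mod 31 = 8
x3 = s^2 - x1 - x2 mod 31 = 8^2 - 25 - 28 = 11
y3 = s (x1 - x3) - y1 mod 31 = 8 * (25 - 11) - 10 = 9

P + Q = (11, 9)


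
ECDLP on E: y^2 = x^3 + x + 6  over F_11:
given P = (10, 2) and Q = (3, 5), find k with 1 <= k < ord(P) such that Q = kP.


Enumerate multiples of P until we hit Q = (3, 5):
  1P = (10, 2)
  2P = (3, 5)
Match found at i = 2.

k = 2


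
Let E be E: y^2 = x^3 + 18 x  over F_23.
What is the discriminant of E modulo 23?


4 a^3 + 27 b^2 = 4*18^3 + 27*0^2 = 23328 + 0 = 23328
Delta = -16 * (23328) = -373248
Delta mod 23 = 19

Delta = 19 (mod 23)


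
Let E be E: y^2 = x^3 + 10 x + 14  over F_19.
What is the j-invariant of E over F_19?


Delta = -16(4 a^3 + 27 b^2) mod 19 = 3
-1728 * (4 a)^3 = -1728 * (4*10)^3 mod 19 = 8
j = 8 * 3^(-1) mod 19 = 9

j = 9 (mod 19)


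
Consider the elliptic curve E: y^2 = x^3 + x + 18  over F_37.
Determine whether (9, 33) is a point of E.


Check whether y^2 = x^3 + 1 x + 18 (mod 37) for (x, y) = (9, 33).
LHS: y^2 = 33^2 mod 37 = 16
RHS: x^3 + 1 x + 18 = 9^3 + 1*9 + 18 mod 37 = 16
LHS = RHS

Yes, on the curve


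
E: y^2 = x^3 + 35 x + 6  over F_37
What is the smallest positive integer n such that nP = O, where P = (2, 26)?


Compute successive multiples of P until we hit O:
  1P = (2, 26)
  2P = (17, 1)
  3P = (29, 19)
  4P = (15, 13)
  5P = (21, 30)
  6P = (4, 32)
  7P = (3, 8)
  8P = (23, 19)
  ... (continuing to 40P)
  40P = O

ord(P) = 40


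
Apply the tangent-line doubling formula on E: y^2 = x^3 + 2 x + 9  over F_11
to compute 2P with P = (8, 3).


Doubling: s = (3 x1^2 + a) / (2 y1)
s = (3*8^2 + 2) / (2*3) mod 11 = 3
x3 = s^2 - 2 x1 mod 11 = 3^2 - 2*8 = 4
y3 = s (x1 - x3) - y1 mod 11 = 3 * (8 - 4) - 3 = 9

2P = (4, 9)


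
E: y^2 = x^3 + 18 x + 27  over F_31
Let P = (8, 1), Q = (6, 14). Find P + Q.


P != Q, so use the chord formula.
s = (y2 - y1) / (x2 - x1) = (13) / (29) mod 31 = 9
x3 = s^2 - x1 - x2 mod 31 = 9^2 - 8 - 6 = 5
y3 = s (x1 - x3) - y1 mod 31 = 9 * (8 - 5) - 1 = 26

P + Q = (5, 26)


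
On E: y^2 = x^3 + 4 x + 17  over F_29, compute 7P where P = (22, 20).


k = 7 = 111_2 (binary, LSB first: 111)
Double-and-add from P = (22, 20):
  bit 0 = 1: acc = O + (22, 20) = (22, 20)
  bit 1 = 1: acc = (22, 20) + (27, 1) = (13, 27)
  bit 2 = 1: acc = (13, 27) + (10, 19) = (26, 6)

7P = (26, 6)


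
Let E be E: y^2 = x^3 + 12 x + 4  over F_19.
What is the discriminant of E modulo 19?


4 a^3 + 27 b^2 = 4*12^3 + 27*4^2 = 6912 + 432 = 7344
Delta = -16 * (7344) = -117504
Delta mod 19 = 11

Delta = 11 (mod 19)


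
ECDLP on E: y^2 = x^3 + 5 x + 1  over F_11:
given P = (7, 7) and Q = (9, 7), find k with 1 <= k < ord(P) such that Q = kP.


Enumerate multiples of P until we hit Q = (9, 7):
  1P = (7, 7)
  2P = (6, 7)
  3P = (9, 4)
  4P = (0, 10)
  5P = (8, 6)
  6P = (8, 5)
  7P = (0, 1)
  8P = (9, 7)
Match found at i = 8.

k = 8


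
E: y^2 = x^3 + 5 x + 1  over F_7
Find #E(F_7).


For each x in F_7, count y with y^2 = x^3 + 5 x + 1 mod 7:
  x = 0: RHS = 1, y in [1, 6]  -> 2 point(s)
  x = 1: RHS = 0, y in [0]  -> 1 point(s)
  x = 3: RHS = 1, y in [1, 6]  -> 2 point(s)
  x = 4: RHS = 1, y in [1, 6]  -> 2 point(s)
  x = 5: RHS = 4, y in [2, 5]  -> 2 point(s)
  x = 6: RHS = 2, y in [3, 4]  -> 2 point(s)
Affine points: 11. Add the point at infinity: total = 12.

#E(F_7) = 12


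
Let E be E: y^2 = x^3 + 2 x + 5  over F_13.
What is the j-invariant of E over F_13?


Delta = -16(4 a^3 + 27 b^2) mod 13 = 11
-1728 * (4 a)^3 = -1728 * (4*2)^3 mod 13 = 5
j = 5 * 11^(-1) mod 13 = 4

j = 4 (mod 13)


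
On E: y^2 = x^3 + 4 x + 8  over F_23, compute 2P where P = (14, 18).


Doubling: s = (3 x1^2 + a) / (2 y1)
s = (3*14^2 + 4) / (2*18) mod 23 = 19
x3 = s^2 - 2 x1 mod 23 = 19^2 - 2*14 = 11
y3 = s (x1 - x3) - y1 mod 23 = 19 * (14 - 11) - 18 = 16

2P = (11, 16)


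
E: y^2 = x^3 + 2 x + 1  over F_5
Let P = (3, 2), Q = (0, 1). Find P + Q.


P != Q, so use the chord formula.
s = (y2 - y1) / (x2 - x1) = (4) / (2) mod 5 = 2
x3 = s^2 - x1 - x2 mod 5 = 2^2 - 3 - 0 = 1
y3 = s (x1 - x3) - y1 mod 5 = 2 * (3 - 1) - 2 = 2

P + Q = (1, 2)


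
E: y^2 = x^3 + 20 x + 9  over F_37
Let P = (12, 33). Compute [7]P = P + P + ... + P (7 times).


k = 7 = 111_2 (binary, LSB first: 111)
Double-and-add from P = (12, 33):
  bit 0 = 1: acc = O + (12, 33) = (12, 33)
  bit 1 = 1: acc = (12, 33) + (14, 6) = (36, 32)
  bit 2 = 1: acc = (36, 32) + (19, 12) = (20, 26)

7P = (20, 26)


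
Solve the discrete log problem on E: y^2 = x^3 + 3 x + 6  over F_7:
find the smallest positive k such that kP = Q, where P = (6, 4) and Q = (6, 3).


Enumerate multiples of P until we hit Q = (6, 3):
  1P = (6, 4)
  2P = (3, 0)
  3P = (6, 3)
Match found at i = 3.

k = 3


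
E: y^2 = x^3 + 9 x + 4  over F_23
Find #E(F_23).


For each x in F_23, count y with y^2 = x^3 + 9 x + 4 mod 23:
  x = 0: RHS = 4, y in [2, 21]  -> 2 point(s)
  x = 3: RHS = 12, y in [9, 14]  -> 2 point(s)
  x = 4: RHS = 12, y in [9, 14]  -> 2 point(s)
  x = 5: RHS = 13, y in [6, 17]  -> 2 point(s)
  x = 8: RHS = 13, y in [6, 17]  -> 2 point(s)
  x = 9: RHS = 9, y in [3, 20]  -> 2 point(s)
  x = 10: RHS = 13, y in [6, 17]  -> 2 point(s)
  x = 11: RHS = 8, y in [10, 13]  -> 2 point(s)
  x = 12: RHS = 0, y in [0]  -> 1 point(s)
  x = 13: RHS = 18, y in [8, 15]  -> 2 point(s)
  x = 15: RHS = 18, y in [8, 15]  -> 2 point(s)
  x = 16: RHS = 12, y in [9, 14]  -> 2 point(s)
  x = 18: RHS = 18, y in [8, 15]  -> 2 point(s)
  x = 21: RHS = 1, y in [1, 22]  -> 2 point(s)
Affine points: 27. Add the point at infinity: total = 28.

#E(F_23) = 28


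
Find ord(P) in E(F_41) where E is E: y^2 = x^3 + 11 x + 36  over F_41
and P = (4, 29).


Compute successive multiples of P until we hit O:
  1P = (4, 29)
  2P = (31, 22)
  3P = (37, 16)
  4P = (2, 5)
  5P = (15, 3)
  6P = (12, 16)
  7P = (27, 34)
  8P = (14, 33)
  ... (continuing to 24P)
  24P = O

ord(P) = 24


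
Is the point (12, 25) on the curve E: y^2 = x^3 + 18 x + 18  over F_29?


Check whether y^2 = x^3 + 18 x + 18 (mod 29) for (x, y) = (12, 25).
LHS: y^2 = 25^2 mod 29 = 16
RHS: x^3 + 18 x + 18 = 12^3 + 18*12 + 18 mod 29 = 19
LHS != RHS

No, not on the curve


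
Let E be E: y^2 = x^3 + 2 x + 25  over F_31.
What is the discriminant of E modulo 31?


4 a^3 + 27 b^2 = 4*2^3 + 27*25^2 = 32 + 16875 = 16907
Delta = -16 * (16907) = -270512
Delta mod 31 = 25

Delta = 25 (mod 31)


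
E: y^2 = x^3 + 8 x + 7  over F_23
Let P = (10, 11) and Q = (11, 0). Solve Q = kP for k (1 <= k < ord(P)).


Enumerate multiples of P until we hit Q = (11, 0):
  1P = (10, 11)
  2P = (15, 11)
  3P = (21, 12)
  4P = (19, 7)
  5P = (3, 14)
  6P = (13, 10)
  7P = (18, 7)
  8P = (1, 19)
  9P = (2, 10)
  10P = (20, 5)
  11P = (9, 16)
  12P = (6, 15)
  13P = (8, 10)
  14P = (11, 0)
Match found at i = 14.

k = 14


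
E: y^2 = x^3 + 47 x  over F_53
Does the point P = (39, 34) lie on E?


Check whether y^2 = x^3 + 47 x + 0 (mod 53) for (x, y) = (39, 34).
LHS: y^2 = 34^2 mod 53 = 43
RHS: x^3 + 47 x + 0 = 39^3 + 47*39 + 0 mod 53 = 43
LHS = RHS

Yes, on the curve


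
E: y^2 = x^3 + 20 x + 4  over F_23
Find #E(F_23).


For each x in F_23, count y with y^2 = x^3 + 20 x + 4 mod 23:
  x = 0: RHS = 4, y in [2, 21]  -> 2 point(s)
  x = 1: RHS = 2, y in [5, 18]  -> 2 point(s)
  x = 2: RHS = 6, y in [11, 12]  -> 2 point(s)
  x = 6: RHS = 18, y in [8, 15]  -> 2 point(s)
  x = 7: RHS = 4, y in [2, 21]  -> 2 point(s)
  x = 8: RHS = 9, y in [3, 20]  -> 2 point(s)
  x = 9: RHS = 16, y in [4, 19]  -> 2 point(s)
  x = 10: RHS = 8, y in [10, 13]  -> 2 point(s)
  x = 13: RHS = 0, y in [0]  -> 1 point(s)
  x = 16: RHS = 4, y in [2, 21]  -> 2 point(s)
  x = 17: RHS = 13, y in [6, 17]  -> 2 point(s)
  x = 18: RHS = 9, y in [3, 20]  -> 2 point(s)
  x = 20: RHS = 9, y in [3, 20]  -> 2 point(s)
  x = 21: RHS = 2, y in [5, 18]  -> 2 point(s)
  x = 22: RHS = 6, y in [11, 12]  -> 2 point(s)
Affine points: 29. Add the point at infinity: total = 30.

#E(F_23) = 30


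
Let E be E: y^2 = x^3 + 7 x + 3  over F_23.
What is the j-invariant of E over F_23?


Delta = -16(4 a^3 + 27 b^2) mod 23 = 12
-1728 * (4 a)^3 = -1728 * (4*7)^3 mod 23 = 16
j = 16 * 12^(-1) mod 23 = 9

j = 9 (mod 23)


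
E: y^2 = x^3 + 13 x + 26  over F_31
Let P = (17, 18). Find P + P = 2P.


Doubling: s = (3 x1^2 + a) / (2 y1)
s = (3*17^2 + 13) / (2*18) mod 31 = 21
x3 = s^2 - 2 x1 mod 31 = 21^2 - 2*17 = 4
y3 = s (x1 - x3) - y1 mod 31 = 21 * (17 - 4) - 18 = 7

2P = (4, 7)


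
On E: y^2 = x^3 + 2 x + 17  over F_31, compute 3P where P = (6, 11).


k = 3 = 11_2 (binary, LSB first: 11)
Double-and-add from P = (6, 11):
  bit 0 = 1: acc = O + (6, 11) = (6, 11)
  bit 1 = 1: acc = (6, 11) + (13, 16) = (22, 13)

3P = (22, 13)


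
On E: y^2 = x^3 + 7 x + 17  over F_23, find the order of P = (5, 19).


Compute successive multiples of P until we hit O:
  1P = (5, 19)
  2P = (16, 19)
  3P = (2, 4)
  4P = (18, 8)
  5P = (18, 15)
  6P = (2, 19)
  7P = (16, 4)
  8P = (5, 4)
  ... (continuing to 9P)
  9P = O

ord(P) = 9


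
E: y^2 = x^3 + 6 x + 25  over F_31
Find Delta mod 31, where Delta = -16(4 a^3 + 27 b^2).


4 a^3 + 27 b^2 = 4*6^3 + 27*25^2 = 864 + 16875 = 17739
Delta = -16 * (17739) = -283824
Delta mod 31 = 12

Delta = 12 (mod 31)


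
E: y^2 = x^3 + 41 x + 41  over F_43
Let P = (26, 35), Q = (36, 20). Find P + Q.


P != Q, so use the chord formula.
s = (y2 - y1) / (x2 - x1) = (28) / (10) mod 43 = 20
x3 = s^2 - x1 - x2 mod 43 = 20^2 - 26 - 36 = 37
y3 = s (x1 - x3) - y1 mod 43 = 20 * (26 - 37) - 35 = 3

P + Q = (37, 3)


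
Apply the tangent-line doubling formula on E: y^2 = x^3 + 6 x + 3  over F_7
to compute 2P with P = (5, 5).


Doubling: s = (3 x1^2 + a) / (2 y1)
s = (3*5^2 + 6) / (2*5) mod 7 = 6
x3 = s^2 - 2 x1 mod 7 = 6^2 - 2*5 = 5
y3 = s (x1 - x3) - y1 mod 7 = 6 * (5 - 5) - 5 = 2

2P = (5, 2)


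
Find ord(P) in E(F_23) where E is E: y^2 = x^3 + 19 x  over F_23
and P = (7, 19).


Compute successive multiples of P until we hit O:
  1P = (7, 19)
  2P = (4, 5)
  3P = (21, 0)
  4P = (4, 18)
  5P = (7, 4)
  6P = O

ord(P) = 6


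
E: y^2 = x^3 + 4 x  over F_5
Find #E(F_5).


For each x in F_5, count y with y^2 = x^3 + 4 x + 0 mod 5:
  x = 0: RHS = 0, y in [0]  -> 1 point(s)
  x = 1: RHS = 0, y in [0]  -> 1 point(s)
  x = 2: RHS = 1, y in [1, 4]  -> 2 point(s)
  x = 3: RHS = 4, y in [2, 3]  -> 2 point(s)
  x = 4: RHS = 0, y in [0]  -> 1 point(s)
Affine points: 7. Add the point at infinity: total = 8.

#E(F_5) = 8


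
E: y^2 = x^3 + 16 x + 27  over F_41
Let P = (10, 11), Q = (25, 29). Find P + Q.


P != Q, so use the chord formula.
s = (y2 - y1) / (x2 - x1) = (18) / (15) mod 41 = 34
x3 = s^2 - x1 - x2 mod 41 = 34^2 - 10 - 25 = 14
y3 = s (x1 - x3) - y1 mod 41 = 34 * (10 - 14) - 11 = 17

P + Q = (14, 17)


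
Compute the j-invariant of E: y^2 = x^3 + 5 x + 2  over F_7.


Delta = -16(4 a^3 + 27 b^2) mod 7 = 2
-1728 * (4 a)^3 = -1728 * (4*5)^3 mod 7 = 6
j = 6 * 2^(-1) mod 7 = 3

j = 3 (mod 7)


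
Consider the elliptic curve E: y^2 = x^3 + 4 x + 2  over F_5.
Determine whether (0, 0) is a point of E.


Check whether y^2 = x^3 + 4 x + 2 (mod 5) for (x, y) = (0, 0).
LHS: y^2 = 0^2 mod 5 = 0
RHS: x^3 + 4 x + 2 = 0^3 + 4*0 + 2 mod 5 = 2
LHS != RHS

No, not on the curve


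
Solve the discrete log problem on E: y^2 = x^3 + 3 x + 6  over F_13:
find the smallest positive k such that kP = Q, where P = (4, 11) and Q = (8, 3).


Enumerate multiples of P until we hit Q = (8, 3):
  1P = (4, 11)
  2P = (1, 6)
  3P = (5, 9)
  4P = (8, 10)
  5P = (10, 10)
  6P = (3, 4)
  7P = (3, 9)
  8P = (10, 3)
  9P = (8, 3)
Match found at i = 9.

k = 9


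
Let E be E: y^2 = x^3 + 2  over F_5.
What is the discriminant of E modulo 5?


4 a^3 + 27 b^2 = 4*0^3 + 27*2^2 = 0 + 108 = 108
Delta = -16 * (108) = -1728
Delta mod 5 = 2

Delta = 2 (mod 5)


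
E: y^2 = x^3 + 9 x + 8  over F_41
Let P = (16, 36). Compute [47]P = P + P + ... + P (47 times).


k = 47 = 101111_2 (binary, LSB first: 111101)
Double-and-add from P = (16, 36):
  bit 0 = 1: acc = O + (16, 36) = (16, 36)
  bit 1 = 1: acc = (16, 36) + (32, 10) = (36, 17)
  bit 2 = 1: acc = (36, 17) + (39, 33) = (40, 30)
  bit 3 = 1: acc = (40, 30) + (3, 12) = (8, 31)
  bit 4 = 0: acc unchanged = (8, 31)
  bit 5 = 1: acc = (8, 31) + (33, 11) = (40, 11)

47P = (40, 11)


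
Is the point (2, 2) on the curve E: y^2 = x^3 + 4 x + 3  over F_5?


Check whether y^2 = x^3 + 4 x + 3 (mod 5) for (x, y) = (2, 2).
LHS: y^2 = 2^2 mod 5 = 4
RHS: x^3 + 4 x + 3 = 2^3 + 4*2 + 3 mod 5 = 4
LHS = RHS

Yes, on the curve


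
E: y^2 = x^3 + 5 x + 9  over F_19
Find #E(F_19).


For each x in F_19, count y with y^2 = x^3 + 5 x + 9 mod 19:
  x = 0: RHS = 9, y in [3, 16]  -> 2 point(s)
  x = 4: RHS = 17, y in [6, 13]  -> 2 point(s)
  x = 5: RHS = 7, y in [8, 11]  -> 2 point(s)
  x = 7: RHS = 7, y in [8, 11]  -> 2 point(s)
  x = 9: RHS = 4, y in [2, 17]  -> 2 point(s)
  x = 12: RHS = 11, y in [7, 12]  -> 2 point(s)
  x = 14: RHS = 11, y in [7, 12]  -> 2 point(s)
  x = 15: RHS = 1, y in [1, 18]  -> 2 point(s)
  x = 16: RHS = 5, y in [9, 10]  -> 2 point(s)
Affine points: 18. Add the point at infinity: total = 19.

#E(F_19) = 19


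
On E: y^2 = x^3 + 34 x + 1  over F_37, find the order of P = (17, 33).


Compute successive multiples of P until we hit O:
  1P = (17, 33)
  2P = (12, 19)
  3P = (4, 33)
  4P = (16, 4)
  5P = (31, 5)
  6P = (30, 30)
  7P = (1, 6)
  8P = (35, 6)
  ... (continuing to 22P)
  22P = O

ord(P) = 22


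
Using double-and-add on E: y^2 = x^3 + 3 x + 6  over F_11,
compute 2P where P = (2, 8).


k = 2 = 10_2 (binary, LSB first: 01)
Double-and-add from P = (2, 8):
  bit 0 = 0: acc unchanged = O
  bit 1 = 1: acc = O + (5, 5) = (5, 5)

2P = (5, 5)


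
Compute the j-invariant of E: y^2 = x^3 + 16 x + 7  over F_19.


Delta = -16(4 a^3 + 27 b^2) mod 19 = 16
-1728 * (4 a)^3 = -1728 * (4*16)^3 mod 19 = 1
j = 1 * 16^(-1) mod 19 = 6

j = 6 (mod 19)


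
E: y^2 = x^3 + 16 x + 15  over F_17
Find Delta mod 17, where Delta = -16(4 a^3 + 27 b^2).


4 a^3 + 27 b^2 = 4*16^3 + 27*15^2 = 16384 + 6075 = 22459
Delta = -16 * (22459) = -359344
Delta mod 17 = 2

Delta = 2 (mod 17)


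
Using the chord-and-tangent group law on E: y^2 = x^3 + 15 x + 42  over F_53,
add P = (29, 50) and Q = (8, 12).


P != Q, so use the chord formula.
s = (y2 - y1) / (x2 - x1) = (15) / (32) mod 53 = 22
x3 = s^2 - x1 - x2 mod 53 = 22^2 - 29 - 8 = 23
y3 = s (x1 - x3) - y1 mod 53 = 22 * (29 - 23) - 50 = 29

P + Q = (23, 29)


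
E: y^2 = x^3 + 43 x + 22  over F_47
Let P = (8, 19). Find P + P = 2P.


Doubling: s = (3 x1^2 + a) / (2 y1)
s = (3*8^2 + 43) / (2*19) mod 47 = 0
x3 = s^2 - 2 x1 mod 47 = 0^2 - 2*8 = 31
y3 = s (x1 - x3) - y1 mod 47 = 0 * (8 - 31) - 19 = 28

2P = (31, 28)


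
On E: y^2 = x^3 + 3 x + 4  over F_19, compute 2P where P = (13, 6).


Doubling: s = (3 x1^2 + a) / (2 y1)
s = (3*13^2 + 3) / (2*6) mod 19 = 14
x3 = s^2 - 2 x1 mod 19 = 14^2 - 2*13 = 18
y3 = s (x1 - x3) - y1 mod 19 = 14 * (13 - 18) - 6 = 0

2P = (18, 0)


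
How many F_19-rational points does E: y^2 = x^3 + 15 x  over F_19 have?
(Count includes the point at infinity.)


For each x in F_19, count y with y^2 = x^3 + 15 x + 0 mod 19:
  x = 0: RHS = 0, y in [0]  -> 1 point(s)
  x = 1: RHS = 16, y in [4, 15]  -> 2 point(s)
  x = 2: RHS = 0, y in [0]  -> 1 point(s)
  x = 7: RHS = 11, y in [7, 12]  -> 2 point(s)
  x = 8: RHS = 5, y in [9, 10]  -> 2 point(s)
  x = 9: RHS = 9, y in [3, 16]  -> 2 point(s)
  x = 13: RHS = 17, y in [6, 13]  -> 2 point(s)
  x = 14: RHS = 9, y in [3, 16]  -> 2 point(s)
  x = 15: RHS = 9, y in [3, 16]  -> 2 point(s)
  x = 16: RHS = 4, y in [2, 17]  -> 2 point(s)
  x = 17: RHS = 0, y in [0]  -> 1 point(s)
Affine points: 19. Add the point at infinity: total = 20.

#E(F_19) = 20


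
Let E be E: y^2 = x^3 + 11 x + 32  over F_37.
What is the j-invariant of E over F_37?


Delta = -16(4 a^3 + 27 b^2) mod 37 = 31
-1728 * (4 a)^3 = -1728 * (4*11)^3 mod 37 = 36
j = 36 * 31^(-1) mod 37 = 31

j = 31 (mod 37)


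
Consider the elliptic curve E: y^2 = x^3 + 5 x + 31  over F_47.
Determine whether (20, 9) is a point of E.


Check whether y^2 = x^3 + 5 x + 31 (mod 47) for (x, y) = (20, 9).
LHS: y^2 = 9^2 mod 47 = 34
RHS: x^3 + 5 x + 31 = 20^3 + 5*20 + 31 mod 47 = 0
LHS != RHS

No, not on the curve


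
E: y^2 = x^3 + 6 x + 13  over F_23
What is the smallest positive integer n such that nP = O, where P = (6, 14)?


Compute successive multiples of P until we hit O:
  1P = (6, 14)
  2P = (0, 17)
  3P = (0, 6)
  4P = (6, 9)
  5P = O

ord(P) = 5


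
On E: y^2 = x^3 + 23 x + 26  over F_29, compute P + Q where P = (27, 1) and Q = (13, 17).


P != Q, so use the chord formula.
s = (y2 - y1) / (x2 - x1) = (16) / (15) mod 29 = 3
x3 = s^2 - x1 - x2 mod 29 = 3^2 - 27 - 13 = 27
y3 = s (x1 - x3) - y1 mod 29 = 3 * (27 - 27) - 1 = 28

P + Q = (27, 28)


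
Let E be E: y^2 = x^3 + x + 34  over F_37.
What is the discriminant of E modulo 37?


4 a^3 + 27 b^2 = 4*1^3 + 27*34^2 = 4 + 31212 = 31216
Delta = -16 * (31216) = -499456
Delta mod 37 = 7

Delta = 7 (mod 37)


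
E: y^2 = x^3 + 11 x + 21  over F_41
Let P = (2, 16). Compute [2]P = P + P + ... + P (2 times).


k = 2 = 10_2 (binary, LSB first: 01)
Double-and-add from P = (2, 16):
  bit 0 = 0: acc unchanged = O
  bit 1 = 1: acc = O + (0, 29) = (0, 29)

2P = (0, 29)


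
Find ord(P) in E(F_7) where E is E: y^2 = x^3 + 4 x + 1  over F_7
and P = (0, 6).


Compute successive multiples of P until we hit O:
  1P = (0, 6)
  2P = (4, 2)
  3P = (4, 5)
  4P = (0, 1)
  5P = O

ord(P) = 5


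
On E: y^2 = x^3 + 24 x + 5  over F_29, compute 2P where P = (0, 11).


Doubling: s = (3 x1^2 + a) / (2 y1)
s = (3*0^2 + 24) / (2*11) mod 29 = 9
x3 = s^2 - 2 x1 mod 29 = 9^2 - 2*0 = 23
y3 = s (x1 - x3) - y1 mod 29 = 9 * (0 - 23) - 11 = 14

2P = (23, 14)


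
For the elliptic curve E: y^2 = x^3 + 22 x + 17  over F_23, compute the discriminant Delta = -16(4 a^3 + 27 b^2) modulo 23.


4 a^3 + 27 b^2 = 4*22^3 + 27*17^2 = 42592 + 7803 = 50395
Delta = -16 * (50395) = -806320
Delta mod 23 = 14

Delta = 14 (mod 23)


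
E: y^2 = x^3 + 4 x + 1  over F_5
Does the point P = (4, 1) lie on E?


Check whether y^2 = x^3 + 4 x + 1 (mod 5) for (x, y) = (4, 1).
LHS: y^2 = 1^2 mod 5 = 1
RHS: x^3 + 4 x + 1 = 4^3 + 4*4 + 1 mod 5 = 1
LHS = RHS

Yes, on the curve


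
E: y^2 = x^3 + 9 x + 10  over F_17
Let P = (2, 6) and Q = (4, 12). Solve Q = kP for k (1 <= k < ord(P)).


Enumerate multiples of P until we hit Q = (4, 12):
  1P = (2, 6)
  2P = (15, 1)
  3P = (9, 15)
  4P = (8, 13)
  5P = (6, 12)
  6P = (7, 12)
  7P = (4, 12)
Match found at i = 7.

k = 7


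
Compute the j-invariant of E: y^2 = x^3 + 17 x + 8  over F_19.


Delta = -16(4 a^3 + 27 b^2) mod 19 = 15
-1728 * (4 a)^3 = -1728 * (4*17)^3 mod 19 = 1
j = 1 * 15^(-1) mod 19 = 14

j = 14 (mod 19)


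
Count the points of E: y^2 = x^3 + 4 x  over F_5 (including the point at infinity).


For each x in F_5, count y with y^2 = x^3 + 4 x + 0 mod 5:
  x = 0: RHS = 0, y in [0]  -> 1 point(s)
  x = 1: RHS = 0, y in [0]  -> 1 point(s)
  x = 2: RHS = 1, y in [1, 4]  -> 2 point(s)
  x = 3: RHS = 4, y in [2, 3]  -> 2 point(s)
  x = 4: RHS = 0, y in [0]  -> 1 point(s)
Affine points: 7. Add the point at infinity: total = 8.

#E(F_5) = 8


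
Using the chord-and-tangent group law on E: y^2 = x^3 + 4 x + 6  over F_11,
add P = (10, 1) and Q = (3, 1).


P != Q, so use the chord formula.
s = (y2 - y1) / (x2 - x1) = (0) / (4) mod 11 = 0
x3 = s^2 - x1 - x2 mod 11 = 0^2 - 10 - 3 = 9
y3 = s (x1 - x3) - y1 mod 11 = 0 * (10 - 9) - 1 = 10

P + Q = (9, 10)


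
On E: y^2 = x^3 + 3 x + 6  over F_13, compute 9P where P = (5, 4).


k = 9 = 1001_2 (binary, LSB first: 1001)
Double-and-add from P = (5, 4):
  bit 0 = 1: acc = O + (5, 4) = (5, 4)
  bit 1 = 0: acc unchanged = (5, 4)
  bit 2 = 0: acc unchanged = (5, 4)
  bit 3 = 1: acc = (5, 4) + (1, 6) = (4, 2)

9P = (4, 2)


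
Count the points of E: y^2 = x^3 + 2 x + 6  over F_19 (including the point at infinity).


For each x in F_19, count y with y^2 = x^3 + 2 x + 6 mod 19:
  x = 0: RHS = 6, y in [5, 14]  -> 2 point(s)
  x = 1: RHS = 9, y in [3, 16]  -> 2 point(s)
  x = 3: RHS = 1, y in [1, 18]  -> 2 point(s)
  x = 6: RHS = 6, y in [5, 14]  -> 2 point(s)
  x = 10: RHS = 0, y in [0]  -> 1 point(s)
  x = 13: RHS = 6, y in [5, 14]  -> 2 point(s)
  x = 14: RHS = 4, y in [2, 17]  -> 2 point(s)
  x = 16: RHS = 11, y in [7, 12]  -> 2 point(s)
Affine points: 15. Add the point at infinity: total = 16.

#E(F_19) = 16


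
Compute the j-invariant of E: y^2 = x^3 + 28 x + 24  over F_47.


Delta = -16(4 a^3 + 27 b^2) mod 47 = 29
-1728 * (4 a)^3 = -1728 * (4*28)^3 mod 47 = 44
j = 44 * 29^(-1) mod 47 = 8

j = 8 (mod 47)


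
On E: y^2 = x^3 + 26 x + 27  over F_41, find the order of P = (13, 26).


Compute successive multiples of P until we hit O:
  1P = (13, 26)
  2P = (15, 15)
  3P = (33, 2)
  4P = (3, 3)
  5P = (2, 28)
  6P = (24, 17)
  7P = (25, 36)
  8P = (39, 7)
  ... (continuing to 20P)
  20P = O

ord(P) = 20


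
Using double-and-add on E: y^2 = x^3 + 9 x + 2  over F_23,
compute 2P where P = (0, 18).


k = 2 = 10_2 (binary, LSB first: 01)
Double-and-add from P = (0, 18):
  bit 0 = 0: acc unchanged = O
  bit 1 = 1: acc = O + (13, 19) = (13, 19)

2P = (13, 19)


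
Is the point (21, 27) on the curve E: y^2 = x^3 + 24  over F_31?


Check whether y^2 = x^3 + 0 x + 24 (mod 31) for (x, y) = (21, 27).
LHS: y^2 = 27^2 mod 31 = 16
RHS: x^3 + 0 x + 24 = 21^3 + 0*21 + 24 mod 31 = 16
LHS = RHS

Yes, on the curve


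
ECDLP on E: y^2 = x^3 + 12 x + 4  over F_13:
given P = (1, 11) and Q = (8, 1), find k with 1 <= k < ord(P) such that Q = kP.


Enumerate multiples of P until we hit Q = (8, 1):
  1P = (1, 11)
  2P = (8, 12)
  3P = (8, 1)
Match found at i = 3.

k = 3


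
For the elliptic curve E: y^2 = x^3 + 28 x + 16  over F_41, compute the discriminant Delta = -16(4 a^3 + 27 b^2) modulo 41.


4 a^3 + 27 b^2 = 4*28^3 + 27*16^2 = 87808 + 6912 = 94720
Delta = -16 * (94720) = -1515520
Delta mod 41 = 4

Delta = 4 (mod 41)


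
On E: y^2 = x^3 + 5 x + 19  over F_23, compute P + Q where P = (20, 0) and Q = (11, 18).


P != Q, so use the chord formula.
s = (y2 - y1) / (x2 - x1) = (18) / (14) mod 23 = 21
x3 = s^2 - x1 - x2 mod 23 = 21^2 - 20 - 11 = 19
y3 = s (x1 - x3) - y1 mod 23 = 21 * (20 - 19) - 0 = 21

P + Q = (19, 21)


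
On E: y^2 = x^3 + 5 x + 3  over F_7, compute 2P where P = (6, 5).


Doubling: s = (3 x1^2 + a) / (2 y1)
s = (3*6^2 + 5) / (2*5) mod 7 = 5
x3 = s^2 - 2 x1 mod 7 = 5^2 - 2*6 = 6
y3 = s (x1 - x3) - y1 mod 7 = 5 * (6 - 6) - 5 = 2

2P = (6, 2)


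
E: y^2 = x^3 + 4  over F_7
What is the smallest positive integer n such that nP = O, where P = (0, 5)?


Compute successive multiples of P until we hit O:
  1P = (0, 5)
  2P = (0, 2)
  3P = O

ord(P) = 3


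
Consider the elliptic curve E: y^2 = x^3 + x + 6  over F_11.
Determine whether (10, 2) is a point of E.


Check whether y^2 = x^3 + 1 x + 6 (mod 11) for (x, y) = (10, 2).
LHS: y^2 = 2^2 mod 11 = 4
RHS: x^3 + 1 x + 6 = 10^3 + 1*10 + 6 mod 11 = 4
LHS = RHS

Yes, on the curve


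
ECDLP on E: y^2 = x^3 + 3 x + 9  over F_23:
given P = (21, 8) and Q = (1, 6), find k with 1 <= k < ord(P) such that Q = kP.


Enumerate multiples of P until we hit Q = (1, 6):
  1P = (21, 8)
  2P = (10, 21)
  3P = (1, 6)
Match found at i = 3.

k = 3


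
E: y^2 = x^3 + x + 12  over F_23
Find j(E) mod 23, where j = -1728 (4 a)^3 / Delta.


Delta = -16(4 a^3 + 27 b^2) mod 23 = 12
-1728 * (4 a)^3 = -1728 * (4*1)^3 mod 23 = 15
j = 15 * 12^(-1) mod 23 = 7

j = 7 (mod 23)


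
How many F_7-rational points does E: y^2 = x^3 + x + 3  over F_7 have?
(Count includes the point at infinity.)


For each x in F_7, count y with y^2 = x^3 + 1 x + 3 mod 7:
  x = 4: RHS = 1, y in [1, 6]  -> 2 point(s)
  x = 5: RHS = 0, y in [0]  -> 1 point(s)
  x = 6: RHS = 1, y in [1, 6]  -> 2 point(s)
Affine points: 5. Add the point at infinity: total = 6.

#E(F_7) = 6


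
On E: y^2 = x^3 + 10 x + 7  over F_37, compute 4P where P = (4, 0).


k = 4 = 100_2 (binary, LSB first: 001)
Double-and-add from P = (4, 0):
  bit 0 = 0: acc unchanged = O
  bit 1 = 0: acc unchanged = O
  bit 2 = 1: acc = O + O = O

4P = O


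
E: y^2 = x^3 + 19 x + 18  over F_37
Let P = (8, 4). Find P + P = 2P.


Doubling: s = (3 x1^2 + a) / (2 y1)
s = (3*8^2 + 19) / (2*4) mod 37 = 31
x3 = s^2 - 2 x1 mod 37 = 31^2 - 2*8 = 20
y3 = s (x1 - x3) - y1 mod 37 = 31 * (8 - 20) - 4 = 31

2P = (20, 31)


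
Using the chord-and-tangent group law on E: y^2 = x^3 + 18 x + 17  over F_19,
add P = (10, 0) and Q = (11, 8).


P != Q, so use the chord formula.
s = (y2 - y1) / (x2 - x1) = (8) / (1) mod 19 = 8
x3 = s^2 - x1 - x2 mod 19 = 8^2 - 10 - 11 = 5
y3 = s (x1 - x3) - y1 mod 19 = 8 * (10 - 5) - 0 = 2

P + Q = (5, 2)


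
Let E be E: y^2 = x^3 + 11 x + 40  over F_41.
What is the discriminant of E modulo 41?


4 a^3 + 27 b^2 = 4*11^3 + 27*40^2 = 5324 + 43200 = 48524
Delta = -16 * (48524) = -776384
Delta mod 41 = 33

Delta = 33 (mod 41)


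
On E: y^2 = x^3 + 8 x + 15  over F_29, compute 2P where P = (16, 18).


Doubling: s = (3 x1^2 + a) / (2 y1)
s = (3*16^2 + 8) / (2*18) mod 29 = 28
x3 = s^2 - 2 x1 mod 29 = 28^2 - 2*16 = 27
y3 = s (x1 - x3) - y1 mod 29 = 28 * (16 - 27) - 18 = 22

2P = (27, 22)


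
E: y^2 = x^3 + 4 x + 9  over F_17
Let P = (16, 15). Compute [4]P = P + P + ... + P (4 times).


k = 4 = 100_2 (binary, LSB first: 001)
Double-and-add from P = (16, 15):
  bit 0 = 0: acc unchanged = O
  bit 1 = 0: acc unchanged = O
  bit 2 = 1: acc = O + (8, 3) = (8, 3)

4P = (8, 3)


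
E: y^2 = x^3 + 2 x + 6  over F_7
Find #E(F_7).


For each x in F_7, count y with y^2 = x^3 + 2 x + 6 mod 7:
  x = 1: RHS = 2, y in [3, 4]  -> 2 point(s)
  x = 2: RHS = 4, y in [2, 5]  -> 2 point(s)
  x = 3: RHS = 4, y in [2, 5]  -> 2 point(s)
  x = 4: RHS = 1, y in [1, 6]  -> 2 point(s)
  x = 5: RHS = 1, y in [1, 6]  -> 2 point(s)
Affine points: 10. Add the point at infinity: total = 11.

#E(F_7) = 11


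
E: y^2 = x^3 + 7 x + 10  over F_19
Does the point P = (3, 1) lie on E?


Check whether y^2 = x^3 + 7 x + 10 (mod 19) for (x, y) = (3, 1).
LHS: y^2 = 1^2 mod 19 = 1
RHS: x^3 + 7 x + 10 = 3^3 + 7*3 + 10 mod 19 = 1
LHS = RHS

Yes, on the curve


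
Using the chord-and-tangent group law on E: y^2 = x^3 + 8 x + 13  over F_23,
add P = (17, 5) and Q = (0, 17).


P != Q, so use the chord formula.
s = (y2 - y1) / (x2 - x1) = (12) / (6) mod 23 = 2
x3 = s^2 - x1 - x2 mod 23 = 2^2 - 17 - 0 = 10
y3 = s (x1 - x3) - y1 mod 23 = 2 * (17 - 10) - 5 = 9

P + Q = (10, 9)


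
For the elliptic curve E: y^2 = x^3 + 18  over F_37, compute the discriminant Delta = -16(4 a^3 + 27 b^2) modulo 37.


4 a^3 + 27 b^2 = 4*0^3 + 27*18^2 = 0 + 8748 = 8748
Delta = -16 * (8748) = -139968
Delta mod 37 = 3

Delta = 3 (mod 37)


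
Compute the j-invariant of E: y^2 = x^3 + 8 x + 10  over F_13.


Delta = -16(4 a^3 + 27 b^2) mod 13 = 4
-1728 * (4 a)^3 = -1728 * (4*8)^3 mod 13 = 8
j = 8 * 4^(-1) mod 13 = 2

j = 2 (mod 13)


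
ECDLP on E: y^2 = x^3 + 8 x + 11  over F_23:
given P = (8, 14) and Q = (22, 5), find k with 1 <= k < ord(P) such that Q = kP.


Enumerate multiples of P until we hit Q = (22, 5):
  1P = (8, 14)
  2P = (20, 12)
  3P = (11, 21)
  4P = (12, 15)
  5P = (16, 7)
  6P = (3, 19)
  7P = (13, 14)
  8P = (2, 9)
  9P = (22, 5)
Match found at i = 9.

k = 9


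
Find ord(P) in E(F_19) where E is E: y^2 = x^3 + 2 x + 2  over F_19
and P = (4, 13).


Compute successive multiples of P until we hit O:
  1P = (4, 13)
  2P = (12, 14)
  3P = (14, 0)
  4P = (12, 5)
  5P = (4, 6)
  6P = O

ord(P) = 6


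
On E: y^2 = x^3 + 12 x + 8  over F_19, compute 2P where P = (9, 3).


Doubling: s = (3 x1^2 + a) / (2 y1)
s = (3*9^2 + 12) / (2*3) mod 19 = 14
x3 = s^2 - 2 x1 mod 19 = 14^2 - 2*9 = 7
y3 = s (x1 - x3) - y1 mod 19 = 14 * (9 - 7) - 3 = 6

2P = (7, 6)


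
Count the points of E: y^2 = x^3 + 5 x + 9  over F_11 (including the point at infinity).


For each x in F_11, count y with y^2 = x^3 + 5 x + 9 mod 11:
  x = 0: RHS = 9, y in [3, 8]  -> 2 point(s)
  x = 1: RHS = 4, y in [2, 9]  -> 2 point(s)
  x = 2: RHS = 5, y in [4, 7]  -> 2 point(s)
  x = 4: RHS = 5, y in [4, 7]  -> 2 point(s)
  x = 5: RHS = 5, y in [4, 7]  -> 2 point(s)
  x = 8: RHS = 0, y in [0]  -> 1 point(s)
  x = 10: RHS = 3, y in [5, 6]  -> 2 point(s)
Affine points: 13. Add the point at infinity: total = 14.

#E(F_11) = 14


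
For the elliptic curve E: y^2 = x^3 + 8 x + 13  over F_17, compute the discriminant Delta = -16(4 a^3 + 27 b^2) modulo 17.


4 a^3 + 27 b^2 = 4*8^3 + 27*13^2 = 2048 + 4563 = 6611
Delta = -16 * (6611) = -105776
Delta mod 17 = 15

Delta = 15 (mod 17)


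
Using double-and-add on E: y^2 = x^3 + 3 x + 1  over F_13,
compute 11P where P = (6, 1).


k = 11 = 1011_2 (binary, LSB first: 1101)
Double-and-add from P = (6, 1):
  bit 0 = 1: acc = O + (6, 1) = (6, 1)
  bit 1 = 1: acc = (6, 1) + (10, 11) = (0, 1)
  bit 2 = 0: acc unchanged = (0, 1)
  bit 3 = 1: acc = (0, 1) + (8, 11) = (9, 4)

11P = (9, 4)


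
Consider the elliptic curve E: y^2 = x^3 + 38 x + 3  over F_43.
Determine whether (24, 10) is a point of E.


Check whether y^2 = x^3 + 38 x + 3 (mod 43) for (x, y) = (24, 10).
LHS: y^2 = 10^2 mod 43 = 14
RHS: x^3 + 38 x + 3 = 24^3 + 38*24 + 3 mod 43 = 33
LHS != RHS

No, not on the curve


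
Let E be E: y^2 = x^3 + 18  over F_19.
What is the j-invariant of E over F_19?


Delta = -16(4 a^3 + 27 b^2) mod 19 = 5
-1728 * (4 a)^3 = -1728 * (4*0)^3 mod 19 = 0
j = 0 * 5^(-1) mod 19 = 0

j = 0 (mod 19)


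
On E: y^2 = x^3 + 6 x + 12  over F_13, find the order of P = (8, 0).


Compute successive multiples of P until we hit O:
  1P = (8, 0)
  2P = O

ord(P) = 2


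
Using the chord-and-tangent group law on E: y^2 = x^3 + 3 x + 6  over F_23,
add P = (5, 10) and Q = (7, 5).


P != Q, so use the chord formula.
s = (y2 - y1) / (x2 - x1) = (18) / (2) mod 23 = 9
x3 = s^2 - x1 - x2 mod 23 = 9^2 - 5 - 7 = 0
y3 = s (x1 - x3) - y1 mod 23 = 9 * (5 - 0) - 10 = 12

P + Q = (0, 12)


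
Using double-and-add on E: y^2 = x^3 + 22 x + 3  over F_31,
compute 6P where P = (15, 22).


k = 6 = 110_2 (binary, LSB first: 011)
Double-and-add from P = (15, 22):
  bit 0 = 0: acc unchanged = O
  bit 1 = 1: acc = O + (6, 17) = (6, 17)
  bit 2 = 1: acc = (6, 17) + (23, 11) = (18, 0)

6P = (18, 0)


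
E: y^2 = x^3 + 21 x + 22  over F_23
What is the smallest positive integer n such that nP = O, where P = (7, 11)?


Compute successive multiples of P until we hit O:
  1P = (7, 11)
  2P = (12, 1)
  3P = (8, 14)
  4P = (17, 5)
  5P = (15, 3)
  6P = (2, 7)
  7P = (22, 0)
  8P = (2, 16)
  ... (continuing to 14P)
  14P = O

ord(P) = 14


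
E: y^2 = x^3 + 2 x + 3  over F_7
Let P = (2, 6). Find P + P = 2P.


Doubling: s = (3 x1^2 + a) / (2 y1)
s = (3*2^2 + 2) / (2*6) mod 7 = 0
x3 = s^2 - 2 x1 mod 7 = 0^2 - 2*2 = 3
y3 = s (x1 - x3) - y1 mod 7 = 0 * (2 - 3) - 6 = 1

2P = (3, 1)


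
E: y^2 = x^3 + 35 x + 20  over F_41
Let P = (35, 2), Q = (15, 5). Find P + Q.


P != Q, so use the chord formula.
s = (y2 - y1) / (x2 - x1) = (3) / (21) mod 41 = 6
x3 = s^2 - x1 - x2 mod 41 = 6^2 - 35 - 15 = 27
y3 = s (x1 - x3) - y1 mod 41 = 6 * (35 - 27) - 2 = 5

P + Q = (27, 5)


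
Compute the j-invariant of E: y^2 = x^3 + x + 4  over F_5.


Delta = -16(4 a^3 + 27 b^2) mod 5 = 4
-1728 * (4 a)^3 = -1728 * (4*1)^3 mod 5 = 3
j = 3 * 4^(-1) mod 5 = 2

j = 2 (mod 5)


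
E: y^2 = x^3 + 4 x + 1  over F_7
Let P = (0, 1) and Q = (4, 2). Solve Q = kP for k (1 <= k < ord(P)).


Enumerate multiples of P until we hit Q = (4, 2):
  1P = (0, 1)
  2P = (4, 5)
  3P = (4, 2)
Match found at i = 3.

k = 3


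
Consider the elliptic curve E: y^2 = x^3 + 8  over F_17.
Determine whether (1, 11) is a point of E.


Check whether y^2 = x^3 + 0 x + 8 (mod 17) for (x, y) = (1, 11).
LHS: y^2 = 11^2 mod 17 = 2
RHS: x^3 + 0 x + 8 = 1^3 + 0*1 + 8 mod 17 = 9
LHS != RHS

No, not on the curve


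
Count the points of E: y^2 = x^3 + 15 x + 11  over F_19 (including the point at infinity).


For each x in F_19, count y with y^2 = x^3 + 15 x + 11 mod 19:
  x = 0: RHS = 11, y in [7, 12]  -> 2 point(s)
  x = 2: RHS = 11, y in [7, 12]  -> 2 point(s)
  x = 3: RHS = 7, y in [8, 11]  -> 2 point(s)
  x = 8: RHS = 16, y in [4, 15]  -> 2 point(s)
  x = 9: RHS = 1, y in [1, 18]  -> 2 point(s)
  x = 11: RHS = 6, y in [5, 14]  -> 2 point(s)
  x = 12: RHS = 0, y in [0]  -> 1 point(s)
  x = 13: RHS = 9, y in [3, 16]  -> 2 point(s)
  x = 14: RHS = 1, y in [1, 18]  -> 2 point(s)
  x = 15: RHS = 1, y in [1, 18]  -> 2 point(s)
  x = 17: RHS = 11, y in [7, 12]  -> 2 point(s)
Affine points: 21. Add the point at infinity: total = 22.

#E(F_19) = 22


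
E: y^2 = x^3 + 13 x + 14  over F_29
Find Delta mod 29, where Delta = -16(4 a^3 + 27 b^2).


4 a^3 + 27 b^2 = 4*13^3 + 27*14^2 = 8788 + 5292 = 14080
Delta = -16 * (14080) = -225280
Delta mod 29 = 21

Delta = 21 (mod 29)


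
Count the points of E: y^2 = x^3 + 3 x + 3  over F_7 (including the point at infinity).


For each x in F_7, count y with y^2 = x^3 + 3 x + 3 mod 7:
  x = 1: RHS = 0, y in [0]  -> 1 point(s)
  x = 3: RHS = 4, y in [2, 5]  -> 2 point(s)
  x = 4: RHS = 2, y in [3, 4]  -> 2 point(s)
Affine points: 5. Add the point at infinity: total = 6.

#E(F_7) = 6


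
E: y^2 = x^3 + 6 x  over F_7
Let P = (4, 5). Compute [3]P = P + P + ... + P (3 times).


k = 3 = 11_2 (binary, LSB first: 11)
Double-and-add from P = (4, 5):
  bit 0 = 1: acc = O + (4, 5) = (4, 5)
  bit 1 = 1: acc = (4, 5) + (1, 0) = (4, 2)

3P = (4, 2)


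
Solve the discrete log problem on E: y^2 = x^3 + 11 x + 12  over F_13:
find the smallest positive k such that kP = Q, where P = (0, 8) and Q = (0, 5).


Enumerate multiples of P until we hit Q = (0, 5):
  1P = (0, 8)
  2P = (12, 0)
  3P = (0, 5)
Match found at i = 3.

k = 3


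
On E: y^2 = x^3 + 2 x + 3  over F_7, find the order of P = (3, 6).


Compute successive multiples of P until we hit O:
  1P = (3, 6)
  2P = (3, 1)
  3P = O

ord(P) = 3


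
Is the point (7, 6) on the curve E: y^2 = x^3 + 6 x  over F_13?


Check whether y^2 = x^3 + 6 x + 0 (mod 13) for (x, y) = (7, 6).
LHS: y^2 = 6^2 mod 13 = 10
RHS: x^3 + 6 x + 0 = 7^3 + 6*7 + 0 mod 13 = 8
LHS != RHS

No, not on the curve


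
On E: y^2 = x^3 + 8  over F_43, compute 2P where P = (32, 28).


Doubling: s = (3 x1^2 + a) / (2 y1)
s = (3*32^2 + 0) / (2*28) mod 43 = 18
x3 = s^2 - 2 x1 mod 43 = 18^2 - 2*32 = 2
y3 = s (x1 - x3) - y1 mod 43 = 18 * (32 - 2) - 28 = 39

2P = (2, 39)


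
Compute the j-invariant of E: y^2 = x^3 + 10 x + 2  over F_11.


Delta = -16(4 a^3 + 27 b^2) mod 11 = 8
-1728 * (4 a)^3 = -1728 * (4*10)^3 mod 11 = 9
j = 9 * 8^(-1) mod 11 = 8

j = 8 (mod 11)


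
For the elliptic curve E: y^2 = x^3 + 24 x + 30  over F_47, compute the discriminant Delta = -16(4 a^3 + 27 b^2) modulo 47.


4 a^3 + 27 b^2 = 4*24^3 + 27*30^2 = 55296 + 24300 = 79596
Delta = -16 * (79596) = -1273536
Delta mod 47 = 23

Delta = 23 (mod 47)


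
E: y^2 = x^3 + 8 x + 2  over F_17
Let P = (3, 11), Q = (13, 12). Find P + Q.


P != Q, so use the chord formula.
s = (y2 - y1) / (x2 - x1) = (1) / (10) mod 17 = 12
x3 = s^2 - x1 - x2 mod 17 = 12^2 - 3 - 13 = 9
y3 = s (x1 - x3) - y1 mod 17 = 12 * (3 - 9) - 11 = 2

P + Q = (9, 2)


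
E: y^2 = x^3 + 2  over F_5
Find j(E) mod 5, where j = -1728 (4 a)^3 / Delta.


Delta = -16(4 a^3 + 27 b^2) mod 5 = 2
-1728 * (4 a)^3 = -1728 * (4*0)^3 mod 5 = 0
j = 0 * 2^(-1) mod 5 = 0

j = 0 (mod 5)


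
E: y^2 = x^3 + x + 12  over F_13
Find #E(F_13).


For each x in F_13, count y with y^2 = x^3 + 1 x + 12 mod 13:
  x = 0: RHS = 12, y in [5, 8]  -> 2 point(s)
  x = 1: RHS = 1, y in [1, 12]  -> 2 point(s)
  x = 2: RHS = 9, y in [3, 10]  -> 2 point(s)
  x = 3: RHS = 3, y in [4, 9]  -> 2 point(s)
  x = 5: RHS = 12, y in [5, 8]  -> 2 point(s)
  x = 6: RHS = 0, y in [0]  -> 1 point(s)
  x = 8: RHS = 12, y in [5, 8]  -> 2 point(s)
  x = 9: RHS = 9, y in [3, 10]  -> 2 point(s)
  x = 12: RHS = 10, y in [6, 7]  -> 2 point(s)
Affine points: 17. Add the point at infinity: total = 18.

#E(F_13) = 18


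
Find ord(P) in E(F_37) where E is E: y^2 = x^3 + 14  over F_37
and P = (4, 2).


Compute successive multiples of P until we hit O:
  1P = (4, 2)
  2P = (25, 5)
  3P = (5, 19)
  4P = (21, 5)
  5P = (16, 22)
  6P = (28, 32)
  7P = (32, 0)
  8P = (28, 5)
  ... (continuing to 14P)
  14P = O

ord(P) = 14


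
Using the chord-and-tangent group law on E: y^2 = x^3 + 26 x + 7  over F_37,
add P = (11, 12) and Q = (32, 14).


P != Q, so use the chord formula.
s = (y2 - y1) / (x2 - x1) = (2) / (21) mod 37 = 23
x3 = s^2 - x1 - x2 mod 37 = 23^2 - 11 - 32 = 5
y3 = s (x1 - x3) - y1 mod 37 = 23 * (11 - 5) - 12 = 15

P + Q = (5, 15)


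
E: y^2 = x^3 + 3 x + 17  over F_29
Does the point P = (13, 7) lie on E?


Check whether y^2 = x^3 + 3 x + 17 (mod 29) for (x, y) = (13, 7).
LHS: y^2 = 7^2 mod 29 = 20
RHS: x^3 + 3 x + 17 = 13^3 + 3*13 + 17 mod 29 = 20
LHS = RHS

Yes, on the curve


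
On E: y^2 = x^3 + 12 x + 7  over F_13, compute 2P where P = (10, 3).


Doubling: s = (3 x1^2 + a) / (2 y1)
s = (3*10^2 + 12) / (2*3) mod 13 = 0
x3 = s^2 - 2 x1 mod 13 = 0^2 - 2*10 = 6
y3 = s (x1 - x3) - y1 mod 13 = 0 * (10 - 6) - 3 = 10

2P = (6, 10)


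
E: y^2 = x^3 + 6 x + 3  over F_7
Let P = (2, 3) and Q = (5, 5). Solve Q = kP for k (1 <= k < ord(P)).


Enumerate multiples of P until we hit Q = (5, 5):
  1P = (2, 3)
  2P = (5, 2)
  3P = (4, 0)
  4P = (5, 5)
Match found at i = 4.

k = 4


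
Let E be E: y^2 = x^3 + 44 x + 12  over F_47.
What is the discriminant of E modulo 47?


4 a^3 + 27 b^2 = 4*44^3 + 27*12^2 = 340736 + 3888 = 344624
Delta = -16 * (344624) = -5513984
Delta mod 47 = 9

Delta = 9 (mod 47)


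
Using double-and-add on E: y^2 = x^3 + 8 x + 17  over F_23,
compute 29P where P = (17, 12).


k = 29 = 11101_2 (binary, LSB first: 10111)
Double-and-add from P = (17, 12):
  bit 0 = 1: acc = O + (17, 12) = (17, 12)
  bit 1 = 0: acc unchanged = (17, 12)
  bit 2 = 1: acc = (17, 12) + (1, 7) = (21, 4)
  bit 3 = 1: acc = (21, 4) + (10, 4) = (15, 19)
  bit 4 = 1: acc = (15, 19) + (19, 6) = (1, 16)

29P = (1, 16)


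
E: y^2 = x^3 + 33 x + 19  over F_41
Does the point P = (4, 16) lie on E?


Check whether y^2 = x^3 + 33 x + 19 (mod 41) for (x, y) = (4, 16).
LHS: y^2 = 16^2 mod 41 = 10
RHS: x^3 + 33 x + 19 = 4^3 + 33*4 + 19 mod 41 = 10
LHS = RHS

Yes, on the curve


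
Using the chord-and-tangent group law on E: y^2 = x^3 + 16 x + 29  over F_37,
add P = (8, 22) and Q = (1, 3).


P != Q, so use the chord formula.
s = (y2 - y1) / (x2 - x1) = (18) / (30) mod 37 = 8
x3 = s^2 - x1 - x2 mod 37 = 8^2 - 8 - 1 = 18
y3 = s (x1 - x3) - y1 mod 37 = 8 * (8 - 18) - 22 = 9

P + Q = (18, 9)


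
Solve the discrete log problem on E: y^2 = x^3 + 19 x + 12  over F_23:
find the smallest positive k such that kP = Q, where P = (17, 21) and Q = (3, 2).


Enumerate multiples of P until we hit Q = (3, 2):
  1P = (17, 21)
  2P = (21, 14)
  3P = (1, 20)
  4P = (13, 8)
  5P = (5, 18)
  6P = (14, 20)
  7P = (10, 12)
  8P = (0, 14)
  9P = (8, 3)
  10P = (2, 9)
  11P = (12, 6)
  12P = (3, 21)
  13P = (3, 2)
Match found at i = 13.

k = 13


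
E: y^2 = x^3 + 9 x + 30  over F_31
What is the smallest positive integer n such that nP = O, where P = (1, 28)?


Compute successive multiples of P until we hit O:
  1P = (1, 28)
  2P = (2, 5)
  3P = (30, 19)
  4P = (28, 21)
  5P = (7, 8)
  6P = (10, 2)
  7P = (5, 18)
  8P = (8, 5)
  ... (continuing to 29P)
  29P = O

ord(P) = 29


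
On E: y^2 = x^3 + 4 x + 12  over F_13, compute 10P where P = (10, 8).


k = 10 = 1010_2 (binary, LSB first: 0101)
Double-and-add from P = (10, 8):
  bit 0 = 0: acc unchanged = O
  bit 1 = 1: acc = O + (3, 8) = (3, 8)
  bit 2 = 0: acc unchanged = (3, 8)
  bit 3 = 1: acc = (3, 8) + (5, 1) = (1, 11)

10P = (1, 11)
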